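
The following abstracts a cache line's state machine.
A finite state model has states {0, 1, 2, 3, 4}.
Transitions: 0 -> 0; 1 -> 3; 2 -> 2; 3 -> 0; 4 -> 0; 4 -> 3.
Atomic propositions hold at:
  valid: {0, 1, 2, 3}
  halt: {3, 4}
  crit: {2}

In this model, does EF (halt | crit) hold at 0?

Sat(halt | crit) = {2, 3, 4}
EF (halt | crit): least fixpoint, start Z0 = {2, 3, 4}, add states with some successor in Z. Z1 = {1, 2, 3, 4}; fixed.
Sat(EF (halt | crit)) = {1, 2, 3, 4}
0 ∉ Sat(EF (halt | crit)) = {1, 2, 3, 4}, so the formula does not hold at 0.

No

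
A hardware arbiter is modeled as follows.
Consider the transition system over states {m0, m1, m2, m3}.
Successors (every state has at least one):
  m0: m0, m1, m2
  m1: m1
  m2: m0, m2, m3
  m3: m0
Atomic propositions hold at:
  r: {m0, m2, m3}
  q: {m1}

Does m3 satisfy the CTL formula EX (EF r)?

EF r: least fixpoint, start Z0 = {m0, m2, m3}, add states with some successor in Z. Already a fixed point.
Sat(EF r) = {m0, m2, m3}
Sat(EX (EF r)) = {s : some successor in {m0, m2, m3}} = {m0, m2, m3}
m3 ∈ Sat(EX (EF r)) = {m0, m2, m3}, so the formula holds at m3.

Yes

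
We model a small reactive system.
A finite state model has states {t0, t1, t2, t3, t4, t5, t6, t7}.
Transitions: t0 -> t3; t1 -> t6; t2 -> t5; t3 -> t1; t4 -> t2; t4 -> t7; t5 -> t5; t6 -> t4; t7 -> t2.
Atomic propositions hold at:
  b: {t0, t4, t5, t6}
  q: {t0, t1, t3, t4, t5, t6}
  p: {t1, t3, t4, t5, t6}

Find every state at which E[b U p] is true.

E[b U p]: least fixpoint, start Z0 = Sat(p) = {t1, t3, t4, t5, t6}, add states in Sat(b) with some successor in Z. Z1 = {t0, t1, t3, t4, t5, t6}; fixed.
Sat(E[b U p]) = {t0, t1, t3, t4, t5, t6}

{t0, t1, t3, t4, t5, t6}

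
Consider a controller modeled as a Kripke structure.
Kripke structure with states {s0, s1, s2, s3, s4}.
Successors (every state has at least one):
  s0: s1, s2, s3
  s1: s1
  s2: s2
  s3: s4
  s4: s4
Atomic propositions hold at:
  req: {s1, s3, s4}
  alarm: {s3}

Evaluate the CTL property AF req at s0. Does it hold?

No

AF req: least fixpoint, start Z0 = {s1, s3, s4}, add states with every successor in Z. Already a fixed point.
Sat(AF req) = {s1, s3, s4}
s0 ∉ Sat(AF req) = {s1, s3, s4}, so the formula does not hold at s0.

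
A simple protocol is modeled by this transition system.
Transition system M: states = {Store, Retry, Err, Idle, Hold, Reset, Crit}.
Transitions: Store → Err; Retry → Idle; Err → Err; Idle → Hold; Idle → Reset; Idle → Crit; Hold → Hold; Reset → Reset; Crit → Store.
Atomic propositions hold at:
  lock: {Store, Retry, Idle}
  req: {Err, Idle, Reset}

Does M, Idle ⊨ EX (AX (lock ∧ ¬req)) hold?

Sat(¬req) = {Store, Retry, Hold, Crit}
Sat(lock ∧ ¬req) = {Store, Retry}
Sat(AX (lock ∧ ¬req)) = {s : every successor in {Store, Retry}} = {Crit}
Sat(EX (AX (lock ∧ ¬req))) = {s : some successor in {Crit}} = {Idle}
Idle ∈ Sat(EX (AX (lock ∧ ¬req))) = {Idle}, so the formula holds at Idle.

Yes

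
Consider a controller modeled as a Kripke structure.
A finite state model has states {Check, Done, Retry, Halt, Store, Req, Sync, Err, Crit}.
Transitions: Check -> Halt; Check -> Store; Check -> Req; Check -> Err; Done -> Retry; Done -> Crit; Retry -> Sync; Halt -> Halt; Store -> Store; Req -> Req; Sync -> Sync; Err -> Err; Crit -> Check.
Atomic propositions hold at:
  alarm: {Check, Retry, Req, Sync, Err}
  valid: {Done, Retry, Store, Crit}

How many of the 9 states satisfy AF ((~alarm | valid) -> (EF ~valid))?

Sat(~alarm) = {Done, Halt, Store, Crit}
Sat(~alarm | valid) = {Done, Retry, Halt, Store, Crit}
Sat(~valid) = {Check, Halt, Req, Sync, Err}
EF ~valid: least fixpoint, start Z0 = {Check, Halt, Req, Sync, Err}, add states with some successor in Z. Z1 = {Check, Retry, Halt, Req, Sync, Err, Crit}; Z2 = {Check, Done, Retry, Halt, Req, Sync, Err, Crit}; fixed.
Sat(EF ~valid) = {Check, Done, Retry, Halt, Req, Sync, Err, Crit}
Sat((~alarm | valid) -> (EF ~valid)) = {Check, Done, Retry, Halt, Req, Sync, Err, Crit}
AF ((~alarm | valid) -> (EF ~valid)): least fixpoint, start Z0 = {Check, Done, Retry, Halt, Req, Sync, Err, Crit}, add states with every successor in Z. Already a fixed point.
Sat(AF ((~alarm | valid) -> (EF ~valid))) = {Check, Done, Retry, Halt, Req, Sync, Err, Crit}
|Sat(AF ((~alarm | valid) -> (EF ~valid)))| = |{Check, Done, Retry, Halt, Req, Sync, Err, Crit}| = 8.

8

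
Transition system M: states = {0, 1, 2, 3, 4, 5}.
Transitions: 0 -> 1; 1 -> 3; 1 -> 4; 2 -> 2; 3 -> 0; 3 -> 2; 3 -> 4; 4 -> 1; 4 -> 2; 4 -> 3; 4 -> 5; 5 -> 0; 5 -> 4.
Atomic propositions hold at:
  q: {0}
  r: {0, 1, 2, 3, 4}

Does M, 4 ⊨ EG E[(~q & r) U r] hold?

Sat(~q) = {1, 2, 3, 4, 5}
Sat(~q & r) = {1, 2, 3, 4}
E[(~q & r) U r]: least fixpoint, start Z0 = Sat(r) = {0, 1, 2, 3, 4}, add states in Sat(~q & r) with some successor in Z. Already a fixed point.
Sat(E[(~q & r) U r]) = {0, 1, 2, 3, 4}
EG E[(~q & r) U r]: greatest fixpoint, start Z0 = {0, 1, 2, 3, 4}, keep only states in Sat with some successor in Z. Already a fixed point.
Sat(EG E[(~q & r) U r]) = {0, 1, 2, 3, 4}
4 ∈ Sat(EG E[(~q & r) U r]) = {0, 1, 2, 3, 4}, so the formula holds at 4.

Yes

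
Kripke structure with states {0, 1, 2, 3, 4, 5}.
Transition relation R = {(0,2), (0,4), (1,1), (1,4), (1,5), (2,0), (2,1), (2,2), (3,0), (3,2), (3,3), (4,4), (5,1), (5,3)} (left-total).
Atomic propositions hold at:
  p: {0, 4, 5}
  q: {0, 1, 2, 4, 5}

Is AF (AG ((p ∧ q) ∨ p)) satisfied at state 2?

Sat(p ∧ q) = {0, 4, 5}
Sat((p ∧ q) ∨ p) = {0, 4, 5}
AG ((p ∧ q) ∨ p): greatest fixpoint, start Z0 = {0, 4, 5}, keep only states in Sat with every successor in Z. Z1 = {4}; fixed.
Sat(AG ((p ∧ q) ∨ p)) = {4}
AF (AG ((p ∧ q) ∨ p)): least fixpoint, start Z0 = {4}, add states with every successor in Z. Already a fixed point.
Sat(AF (AG ((p ∧ q) ∨ p))) = {4}
2 ∉ Sat(AF (AG ((p ∧ q) ∨ p))) = {4}, so the formula does not hold at 2.

No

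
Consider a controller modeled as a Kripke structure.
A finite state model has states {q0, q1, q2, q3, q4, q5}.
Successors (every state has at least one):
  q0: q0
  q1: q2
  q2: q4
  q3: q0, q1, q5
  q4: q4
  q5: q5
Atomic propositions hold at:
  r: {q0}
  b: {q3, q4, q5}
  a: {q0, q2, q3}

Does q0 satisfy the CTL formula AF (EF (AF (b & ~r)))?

No

Sat(~r) = {q1, q2, q3, q4, q5}
Sat(b & ~r) = {q3, q4, q5}
AF (b & ~r): least fixpoint, start Z0 = {q3, q4, q5}, add states with every successor in Z. Z1 = {q2, q3, q4, q5}; Z2 = {q1, q2, q3, q4, q5}; fixed.
Sat(AF (b & ~r)) = {q1, q2, q3, q4, q5}
EF (AF (b & ~r)): least fixpoint, start Z0 = {q1, q2, q3, q4, q5}, add states with some successor in Z. Already a fixed point.
Sat(EF (AF (b & ~r))) = {q1, q2, q3, q4, q5}
AF (EF (AF (b & ~r))): least fixpoint, start Z0 = {q1, q2, q3, q4, q5}, add states with every successor in Z. Already a fixed point.
Sat(AF (EF (AF (b & ~r)))) = {q1, q2, q3, q4, q5}
q0 ∉ Sat(AF (EF (AF (b & ~r)))) = {q1, q2, q3, q4, q5}, so the formula does not hold at q0.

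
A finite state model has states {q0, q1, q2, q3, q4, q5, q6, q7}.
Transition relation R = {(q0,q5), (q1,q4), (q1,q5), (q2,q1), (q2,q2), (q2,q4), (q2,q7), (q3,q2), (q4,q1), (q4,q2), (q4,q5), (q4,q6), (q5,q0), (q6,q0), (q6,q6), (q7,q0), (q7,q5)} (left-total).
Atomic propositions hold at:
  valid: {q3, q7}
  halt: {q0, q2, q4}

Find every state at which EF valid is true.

EF valid: least fixpoint, start Z0 = {q3, q7}, add states with some successor in Z. Z1 = {q2, q3, q7}; Z2 = {q2, q3, q4, q7}; Z3 = {q1, q2, q3, q4, q7}; fixed.
Sat(EF valid) = {q1, q2, q3, q4, q7}

{q1, q2, q3, q4, q7}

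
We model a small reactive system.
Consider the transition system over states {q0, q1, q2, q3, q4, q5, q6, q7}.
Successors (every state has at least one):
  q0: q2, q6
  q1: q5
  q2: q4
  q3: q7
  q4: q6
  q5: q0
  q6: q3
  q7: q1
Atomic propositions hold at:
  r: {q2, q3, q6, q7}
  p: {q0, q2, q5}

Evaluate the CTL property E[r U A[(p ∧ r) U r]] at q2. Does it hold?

Yes

Sat(p ∧ r) = {q2}
A[(p ∧ r) U r]: least fixpoint, start Z0 = Sat(r) = {q2, q3, q6, q7}, add states in Sat(p ∧ r) with every successor in Z. Already a fixed point.
Sat(A[(p ∧ r) U r]) = {q2, q3, q6, q7}
E[r U A[(p ∧ r) U r]]: least fixpoint, start Z0 = Sat(A[(p ∧ r) U r]) = {q2, q3, q6, q7}, add states in Sat(r) with some successor in Z. Already a fixed point.
Sat(E[r U A[(p ∧ r) U r]]) = {q2, q3, q6, q7}
q2 ∈ Sat(E[r U A[(p ∧ r) U r]]) = {q2, q3, q6, q7}, so the formula holds at q2.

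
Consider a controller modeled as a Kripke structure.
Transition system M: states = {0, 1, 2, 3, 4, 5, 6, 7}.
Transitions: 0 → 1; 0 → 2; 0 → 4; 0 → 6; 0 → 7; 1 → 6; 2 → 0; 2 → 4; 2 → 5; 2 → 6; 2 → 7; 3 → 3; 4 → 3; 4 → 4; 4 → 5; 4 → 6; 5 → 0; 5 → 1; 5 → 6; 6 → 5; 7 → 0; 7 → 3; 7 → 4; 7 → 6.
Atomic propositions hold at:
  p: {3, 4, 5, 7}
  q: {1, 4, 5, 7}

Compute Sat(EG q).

EG q: greatest fixpoint, start Z0 = {1, 4, 5, 7}, keep only states in Sat with some successor in Z. Z1 = {4, 5, 7}; Z2 = {4, 7}; fixed.
Sat(EG q) = {4, 7}

{4, 7}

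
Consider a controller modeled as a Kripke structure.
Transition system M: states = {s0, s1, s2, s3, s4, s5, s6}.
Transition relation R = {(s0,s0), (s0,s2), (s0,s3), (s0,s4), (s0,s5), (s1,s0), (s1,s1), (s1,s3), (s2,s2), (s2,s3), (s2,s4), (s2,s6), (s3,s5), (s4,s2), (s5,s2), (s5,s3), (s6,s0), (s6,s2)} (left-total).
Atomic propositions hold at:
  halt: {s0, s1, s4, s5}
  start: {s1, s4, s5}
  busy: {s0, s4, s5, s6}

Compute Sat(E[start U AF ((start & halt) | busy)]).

Sat(start & halt) = {s1, s4, s5}
Sat((start & halt) | busy) = {s0, s1, s4, s5, s6}
AF ((start & halt) | busy): least fixpoint, start Z0 = {s0, s1, s4, s5, s6}, add states with every successor in Z. Z1 = {s0, s1, s3, s4, s5, s6}; fixed.
Sat(AF ((start & halt) | busy)) = {s0, s1, s3, s4, s5, s6}
E[start U AF ((start & halt) | busy)]: least fixpoint, start Z0 = Sat(AF ((start & halt) | busy)) = {s0, s1, s3, s4, s5, s6}, add states in Sat(start) with some successor in Z. Already a fixed point.
Sat(E[start U AF ((start & halt) | busy)]) = {s0, s1, s3, s4, s5, s6}

{s0, s1, s3, s4, s5, s6}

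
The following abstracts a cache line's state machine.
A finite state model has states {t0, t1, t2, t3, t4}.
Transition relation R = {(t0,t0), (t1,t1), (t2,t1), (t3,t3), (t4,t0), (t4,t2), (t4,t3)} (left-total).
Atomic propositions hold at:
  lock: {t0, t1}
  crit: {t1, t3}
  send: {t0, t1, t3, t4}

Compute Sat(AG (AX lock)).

{t0, t1, t2}

Sat(AX lock) = {s : every successor in {t0, t1}} = {t0, t1, t2}
AG (AX lock): greatest fixpoint, start Z0 = {t0, t1, t2}, keep only states in Sat with every successor in Z. Already a fixed point.
Sat(AG (AX lock)) = {t0, t1, t2}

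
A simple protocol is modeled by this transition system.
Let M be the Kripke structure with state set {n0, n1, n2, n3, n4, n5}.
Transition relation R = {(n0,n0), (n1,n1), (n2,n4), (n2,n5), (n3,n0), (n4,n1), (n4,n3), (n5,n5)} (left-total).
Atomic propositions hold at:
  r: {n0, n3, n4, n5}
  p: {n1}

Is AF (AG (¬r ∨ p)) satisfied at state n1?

Yes

Sat(¬r) = {n1, n2}
Sat(¬r ∨ p) = {n1, n2}
AG (¬r ∨ p): greatest fixpoint, start Z0 = {n1, n2}, keep only states in Sat with every successor in Z. Z1 = {n1}; fixed.
Sat(AG (¬r ∨ p)) = {n1}
AF (AG (¬r ∨ p)): least fixpoint, start Z0 = {n1}, add states with every successor in Z. Already a fixed point.
Sat(AF (AG (¬r ∨ p))) = {n1}
n1 ∈ Sat(AF (AG (¬r ∨ p))) = {n1}, so the formula holds at n1.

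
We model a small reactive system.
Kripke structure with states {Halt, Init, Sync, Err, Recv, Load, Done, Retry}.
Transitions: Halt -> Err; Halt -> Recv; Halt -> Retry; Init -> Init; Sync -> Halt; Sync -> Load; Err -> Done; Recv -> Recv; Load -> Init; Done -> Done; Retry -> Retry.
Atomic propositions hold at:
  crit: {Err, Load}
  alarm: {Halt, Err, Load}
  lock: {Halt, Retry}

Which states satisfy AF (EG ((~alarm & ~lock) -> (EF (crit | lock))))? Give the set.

Sat(~alarm) = {Init, Sync, Recv, Done, Retry}
Sat(~lock) = {Init, Sync, Err, Recv, Load, Done}
Sat(~alarm & ~lock) = {Init, Sync, Recv, Done}
Sat(crit | lock) = {Halt, Err, Load, Retry}
EF (crit | lock): least fixpoint, start Z0 = {Halt, Err, Load, Retry}, add states with some successor in Z. Z1 = {Halt, Sync, Err, Load, Retry}; fixed.
Sat(EF (crit | lock)) = {Halt, Sync, Err, Load, Retry}
Sat((~alarm & ~lock) -> (EF (crit | lock))) = {Halt, Sync, Err, Load, Retry}
EG ((~alarm & ~lock) -> (EF (crit | lock))): greatest fixpoint, start Z0 = {Halt, Sync, Err, Load, Retry}, keep only states in Sat with some successor in Z. Z1 = {Halt, Sync, Retry}; fixed.
Sat(EG ((~alarm & ~lock) -> (EF (crit | lock)))) = {Halt, Sync, Retry}
AF (EG ((~alarm & ~lock) -> (EF (crit | lock)))): least fixpoint, start Z0 = {Halt, Sync, Retry}, add states with every successor in Z. Already a fixed point.
Sat(AF (EG ((~alarm & ~lock) -> (EF (crit | lock))))) = {Halt, Sync, Retry}

{Halt, Sync, Retry}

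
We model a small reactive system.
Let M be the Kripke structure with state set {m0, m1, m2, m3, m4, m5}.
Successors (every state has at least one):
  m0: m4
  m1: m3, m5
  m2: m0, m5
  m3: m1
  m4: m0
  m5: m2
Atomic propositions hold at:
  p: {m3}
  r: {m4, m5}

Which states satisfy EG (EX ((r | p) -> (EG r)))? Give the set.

{m2, m5}

Sat(r | p) = {m3, m4, m5}
EG r: greatest fixpoint, start Z0 = {m4, m5}, keep only states in Sat with some successor in Z. Z1 = ∅; fixed.
Sat(EG r) = ∅
Sat((r | p) -> (EG r)) = {m0, m1, m2}
Sat(EX ((r | p) -> (EG r))) = {s : some successor in {m0, m1, m2}} = {m2, m3, m4, m5}
EG (EX ((r | p) -> (EG r))): greatest fixpoint, start Z0 = {m2, m3, m4, m5}, keep only states in Sat with some successor in Z. Z1 = {m2, m5}; fixed.
Sat(EG (EX ((r | p) -> (EG r)))) = {m2, m5}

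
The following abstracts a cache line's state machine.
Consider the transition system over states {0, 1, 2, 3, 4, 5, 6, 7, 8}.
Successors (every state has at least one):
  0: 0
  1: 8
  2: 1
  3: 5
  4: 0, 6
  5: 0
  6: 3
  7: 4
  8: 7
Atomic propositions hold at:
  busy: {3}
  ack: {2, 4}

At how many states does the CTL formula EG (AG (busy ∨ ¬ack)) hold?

4

Sat(¬ack) = {0, 1, 3, 5, 6, 7, 8}
Sat(busy ∨ ¬ack) = {0, 1, 3, 5, 6, 7, 8}
AG (busy ∨ ¬ack): greatest fixpoint, start Z0 = {0, 1, 3, 5, 6, 7, 8}, keep only states in Sat with every successor in Z. Z1 = {0, 1, 3, 5, 6, 8}; Z2 = {0, 1, 3, 5, 6}; Z3 = {0, 3, 5, 6}; fixed.
Sat(AG (busy ∨ ¬ack)) = {0, 3, 5, 6}
EG (AG (busy ∨ ¬ack)): greatest fixpoint, start Z0 = {0, 3, 5, 6}, keep only states in Sat with some successor in Z. Already a fixed point.
Sat(EG (AG (busy ∨ ¬ack))) = {0, 3, 5, 6}
|Sat(EG (AG (busy ∨ ¬ack)))| = |{0, 3, 5, 6}| = 4.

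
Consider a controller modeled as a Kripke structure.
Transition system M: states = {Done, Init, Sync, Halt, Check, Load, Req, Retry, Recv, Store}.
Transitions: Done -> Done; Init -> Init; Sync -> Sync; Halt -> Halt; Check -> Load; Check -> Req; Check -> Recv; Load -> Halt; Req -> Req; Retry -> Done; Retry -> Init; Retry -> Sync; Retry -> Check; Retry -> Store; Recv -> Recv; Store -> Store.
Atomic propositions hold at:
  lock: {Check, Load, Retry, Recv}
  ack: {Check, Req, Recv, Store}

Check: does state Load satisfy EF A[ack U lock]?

Yes

A[ack U lock]: least fixpoint, start Z0 = Sat(lock) = {Check, Load, Retry, Recv}, add states in Sat(ack) with every successor in Z. Already a fixed point.
Sat(A[ack U lock]) = {Check, Load, Retry, Recv}
EF A[ack U lock]: least fixpoint, start Z0 = {Check, Load, Retry, Recv}, add states with some successor in Z. Already a fixed point.
Sat(EF A[ack U lock]) = {Check, Load, Retry, Recv}
Load ∈ Sat(EF A[ack U lock]) = {Check, Load, Retry, Recv}, so the formula holds at Load.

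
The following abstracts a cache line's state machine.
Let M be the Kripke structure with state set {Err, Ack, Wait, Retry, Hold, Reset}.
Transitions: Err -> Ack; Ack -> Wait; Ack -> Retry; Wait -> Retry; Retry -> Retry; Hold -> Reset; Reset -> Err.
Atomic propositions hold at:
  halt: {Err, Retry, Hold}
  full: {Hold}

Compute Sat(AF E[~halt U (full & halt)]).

Sat(~halt) = {Ack, Wait, Reset}
Sat(full & halt) = {Hold}
E[~halt U (full & halt)]: least fixpoint, start Z0 = Sat((full & halt)) = {Hold}, add states in Sat(~halt) with some successor in Z. Already a fixed point.
Sat(E[~halt U (full & halt)]) = {Hold}
AF E[~halt U (full & halt)]: least fixpoint, start Z0 = {Hold}, add states with every successor in Z. Already a fixed point.
Sat(AF E[~halt U (full & halt)]) = {Hold}

{Hold}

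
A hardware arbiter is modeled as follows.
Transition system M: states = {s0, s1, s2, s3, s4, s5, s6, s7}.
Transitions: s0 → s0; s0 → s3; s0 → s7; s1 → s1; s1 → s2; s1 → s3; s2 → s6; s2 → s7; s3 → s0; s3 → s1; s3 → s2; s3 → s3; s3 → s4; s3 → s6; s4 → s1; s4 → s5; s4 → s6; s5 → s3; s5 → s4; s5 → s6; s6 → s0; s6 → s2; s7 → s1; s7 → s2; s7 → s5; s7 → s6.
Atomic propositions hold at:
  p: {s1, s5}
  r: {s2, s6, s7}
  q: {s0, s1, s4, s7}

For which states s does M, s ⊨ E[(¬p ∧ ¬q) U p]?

{s1, s3, s5}

Sat(¬p) = {s0, s2, s3, s4, s6, s7}
Sat(¬q) = {s2, s3, s5, s6}
Sat(¬p ∧ ¬q) = {s2, s3, s6}
E[(¬p ∧ ¬q) U p]: least fixpoint, start Z0 = Sat(p) = {s1, s5}, add states in Sat(¬p ∧ ¬q) with some successor in Z. Z1 = {s1, s3, s5}; fixed.
Sat(E[(¬p ∧ ¬q) U p]) = {s1, s3, s5}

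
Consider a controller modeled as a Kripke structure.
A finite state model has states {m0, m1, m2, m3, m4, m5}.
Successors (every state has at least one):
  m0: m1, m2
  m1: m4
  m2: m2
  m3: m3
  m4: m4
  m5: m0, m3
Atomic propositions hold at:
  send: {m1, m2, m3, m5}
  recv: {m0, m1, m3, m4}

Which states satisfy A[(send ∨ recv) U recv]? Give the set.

Sat(send ∨ recv) = {m0, m1, m2, m3, m4, m5}
A[(send ∨ recv) U recv]: least fixpoint, start Z0 = Sat(recv) = {m0, m1, m3, m4}, add states in Sat(send ∨ recv) with every successor in Z. Z1 = {m0, m1, m3, m4, m5}; fixed.
Sat(A[(send ∨ recv) U recv]) = {m0, m1, m3, m4, m5}

{m0, m1, m3, m4, m5}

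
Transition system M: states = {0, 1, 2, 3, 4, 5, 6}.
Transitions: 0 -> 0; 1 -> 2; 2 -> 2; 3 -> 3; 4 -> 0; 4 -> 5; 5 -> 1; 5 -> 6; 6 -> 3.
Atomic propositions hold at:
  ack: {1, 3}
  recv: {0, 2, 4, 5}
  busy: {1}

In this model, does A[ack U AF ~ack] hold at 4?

Sat(~ack) = {0, 2, 4, 5, 6}
AF ~ack: least fixpoint, start Z0 = {0, 2, 4, 5, 6}, add states with every successor in Z. Z1 = {0, 1, 2, 4, 5, 6}; fixed.
Sat(AF ~ack) = {0, 1, 2, 4, 5, 6}
A[ack U AF ~ack]: least fixpoint, start Z0 = Sat(AF ~ack) = {0, 1, 2, 4, 5, 6}, add states in Sat(ack) with every successor in Z. Already a fixed point.
Sat(A[ack U AF ~ack]) = {0, 1, 2, 4, 5, 6}
4 ∈ Sat(A[ack U AF ~ack]) = {0, 1, 2, 4, 5, 6}, so the formula holds at 4.

Yes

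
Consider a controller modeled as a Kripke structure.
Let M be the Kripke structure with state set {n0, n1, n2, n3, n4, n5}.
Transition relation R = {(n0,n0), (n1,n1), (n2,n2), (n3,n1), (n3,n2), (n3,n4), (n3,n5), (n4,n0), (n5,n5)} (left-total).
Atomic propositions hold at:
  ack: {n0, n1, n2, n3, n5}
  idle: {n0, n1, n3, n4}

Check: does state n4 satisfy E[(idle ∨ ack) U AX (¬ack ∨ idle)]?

Yes

Sat(idle ∨ ack) = {n0, n1, n2, n3, n4, n5}
Sat(¬ack) = {n4}
Sat(¬ack ∨ idle) = {n0, n1, n3, n4}
Sat(AX (¬ack ∨ idle)) = {s : every successor in {n0, n1, n3, n4}} = {n0, n1, n4}
E[(idle ∨ ack) U AX (¬ack ∨ idle)]: least fixpoint, start Z0 = Sat(AX (¬ack ∨ idle)) = {n0, n1, n4}, add states in Sat(idle ∨ ack) with some successor in Z. Z1 = {n0, n1, n3, n4}; fixed.
Sat(E[(idle ∨ ack) U AX (¬ack ∨ idle)]) = {n0, n1, n3, n4}
n4 ∈ Sat(E[(idle ∨ ack) U AX (¬ack ∨ idle)]) = {n0, n1, n3, n4}, so the formula holds at n4.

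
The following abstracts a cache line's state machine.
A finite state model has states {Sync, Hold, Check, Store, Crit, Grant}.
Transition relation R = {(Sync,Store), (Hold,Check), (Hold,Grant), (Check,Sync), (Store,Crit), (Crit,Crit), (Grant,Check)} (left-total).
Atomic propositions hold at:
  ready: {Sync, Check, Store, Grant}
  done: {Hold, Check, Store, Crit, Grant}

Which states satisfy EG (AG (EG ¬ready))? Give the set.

{Crit}

Sat(¬ready) = {Hold, Crit}
EG ¬ready: greatest fixpoint, start Z0 = {Hold, Crit}, keep only states in Sat with some successor in Z. Z1 = {Crit}; fixed.
Sat(EG ¬ready) = {Crit}
AG (EG ¬ready): greatest fixpoint, start Z0 = {Crit}, keep only states in Sat with every successor in Z. Already a fixed point.
Sat(AG (EG ¬ready)) = {Crit}
EG (AG (EG ¬ready)): greatest fixpoint, start Z0 = {Crit}, keep only states in Sat with some successor in Z. Already a fixed point.
Sat(EG (AG (EG ¬ready))) = {Crit}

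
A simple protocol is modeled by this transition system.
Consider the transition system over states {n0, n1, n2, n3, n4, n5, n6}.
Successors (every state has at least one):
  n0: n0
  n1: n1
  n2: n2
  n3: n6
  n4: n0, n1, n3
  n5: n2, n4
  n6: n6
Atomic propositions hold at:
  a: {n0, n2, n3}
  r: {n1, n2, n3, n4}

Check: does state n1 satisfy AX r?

Sat(AX r) = {s : every successor in {n1, n2, n3, n4}} = {n1, n2, n5}
n1 ∈ Sat(AX r) = {n1, n2, n5}, so the formula holds at n1.

Yes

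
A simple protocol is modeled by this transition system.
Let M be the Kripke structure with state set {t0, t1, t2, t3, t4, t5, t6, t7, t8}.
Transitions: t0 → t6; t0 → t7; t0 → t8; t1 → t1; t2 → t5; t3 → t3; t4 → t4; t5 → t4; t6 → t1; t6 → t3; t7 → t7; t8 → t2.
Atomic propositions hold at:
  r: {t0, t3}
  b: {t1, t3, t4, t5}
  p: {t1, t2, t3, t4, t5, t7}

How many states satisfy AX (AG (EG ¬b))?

1

Sat(¬b) = {t0, t2, t6, t7, t8}
EG ¬b: greatest fixpoint, start Z0 = {t0, t2, t6, t7, t8}, keep only states in Sat with some successor in Z. Z1 = {t0, t7, t8}; Z2 = {t0, t7}; fixed.
Sat(EG ¬b) = {t0, t7}
AG (EG ¬b): greatest fixpoint, start Z0 = {t0, t7}, keep only states in Sat with every successor in Z. Z1 = {t7}; fixed.
Sat(AG (EG ¬b)) = {t7}
Sat(AX (AG (EG ¬b))) = {s : every successor in {t7}} = {t7}
|Sat(AX (AG (EG ¬b)))| = |{t7}| = 1.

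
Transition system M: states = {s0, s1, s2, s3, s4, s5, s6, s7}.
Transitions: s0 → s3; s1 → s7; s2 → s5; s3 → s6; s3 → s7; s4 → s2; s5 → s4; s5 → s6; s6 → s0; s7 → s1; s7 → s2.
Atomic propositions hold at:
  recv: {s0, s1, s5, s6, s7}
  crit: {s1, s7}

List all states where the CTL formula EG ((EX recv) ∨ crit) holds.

{s1, s3, s7}

Sat(EX recv) = {s : some successor in {s0, s1, s5, s6, s7}} = {s1, s2, s3, s5, s6, s7}
Sat((EX recv) ∨ crit) = {s1, s2, s3, s5, s6, s7}
EG ((EX recv) ∨ crit): greatest fixpoint, start Z0 = {s1, s2, s3, s5, s6, s7}, keep only states in Sat with some successor in Z. Z1 = {s1, s2, s3, s5, s7}; Z2 = {s1, s2, s3, s7}; Z3 = {s1, s3, s7}; fixed.
Sat(EG ((EX recv) ∨ crit)) = {s1, s3, s7}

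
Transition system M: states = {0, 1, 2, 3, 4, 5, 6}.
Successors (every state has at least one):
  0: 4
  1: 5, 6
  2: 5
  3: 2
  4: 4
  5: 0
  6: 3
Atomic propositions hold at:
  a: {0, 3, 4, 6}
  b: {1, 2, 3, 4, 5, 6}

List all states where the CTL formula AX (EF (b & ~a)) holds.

Sat(~a) = {1, 2, 5}
Sat(b & ~a) = {1, 2, 5}
EF (b & ~a): least fixpoint, start Z0 = {1, 2, 5}, add states with some successor in Z. Z1 = {1, 2, 3, 5}; Z2 = {1, 2, 3, 5, 6}; fixed.
Sat(EF (b & ~a)) = {1, 2, 3, 5, 6}
Sat(AX (EF (b & ~a))) = {s : every successor in {1, 2, 3, 5, 6}} = {1, 2, 3, 6}

{1, 2, 3, 6}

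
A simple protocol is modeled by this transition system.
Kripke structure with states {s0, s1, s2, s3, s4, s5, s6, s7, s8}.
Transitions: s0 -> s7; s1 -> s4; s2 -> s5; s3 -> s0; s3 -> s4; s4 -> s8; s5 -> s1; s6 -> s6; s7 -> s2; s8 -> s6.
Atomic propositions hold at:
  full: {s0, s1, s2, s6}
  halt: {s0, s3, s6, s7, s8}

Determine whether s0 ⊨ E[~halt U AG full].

No

Sat(~halt) = {s1, s2, s4, s5}
AG full: greatest fixpoint, start Z0 = {s0, s1, s2, s6}, keep only states in Sat with every successor in Z. Z1 = {s6}; fixed.
Sat(AG full) = {s6}
E[~halt U AG full]: least fixpoint, start Z0 = Sat(AG full) = {s6}, add states in Sat(~halt) with some successor in Z. Already a fixed point.
Sat(E[~halt U AG full]) = {s6}
s0 ∉ Sat(E[~halt U AG full]) = {s6}, so the formula does not hold at s0.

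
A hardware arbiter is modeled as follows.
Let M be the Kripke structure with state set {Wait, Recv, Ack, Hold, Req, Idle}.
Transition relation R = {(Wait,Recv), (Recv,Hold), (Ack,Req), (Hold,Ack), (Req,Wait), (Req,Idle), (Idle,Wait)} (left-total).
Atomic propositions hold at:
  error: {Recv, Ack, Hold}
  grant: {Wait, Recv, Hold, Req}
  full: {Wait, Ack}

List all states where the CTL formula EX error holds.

Sat(EX error) = {s : some successor in {Recv, Ack, Hold}} = {Wait, Recv, Hold}

{Wait, Recv, Hold}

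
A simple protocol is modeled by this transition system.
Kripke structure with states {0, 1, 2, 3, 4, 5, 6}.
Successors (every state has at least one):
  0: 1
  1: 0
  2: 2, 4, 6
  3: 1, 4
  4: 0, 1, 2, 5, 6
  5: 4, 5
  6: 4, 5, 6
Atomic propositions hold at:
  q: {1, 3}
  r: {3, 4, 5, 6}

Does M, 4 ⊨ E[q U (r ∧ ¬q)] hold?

Yes

Sat(¬q) = {0, 2, 4, 5, 6}
Sat(r ∧ ¬q) = {4, 5, 6}
E[q U (r ∧ ¬q)]: least fixpoint, start Z0 = Sat((r ∧ ¬q)) = {4, 5, 6}, add states in Sat(q) with some successor in Z. Z1 = {3, 4, 5, 6}; fixed.
Sat(E[q U (r ∧ ¬q)]) = {3, 4, 5, 6}
4 ∈ Sat(E[q U (r ∧ ¬q)]) = {3, 4, 5, 6}, so the formula holds at 4.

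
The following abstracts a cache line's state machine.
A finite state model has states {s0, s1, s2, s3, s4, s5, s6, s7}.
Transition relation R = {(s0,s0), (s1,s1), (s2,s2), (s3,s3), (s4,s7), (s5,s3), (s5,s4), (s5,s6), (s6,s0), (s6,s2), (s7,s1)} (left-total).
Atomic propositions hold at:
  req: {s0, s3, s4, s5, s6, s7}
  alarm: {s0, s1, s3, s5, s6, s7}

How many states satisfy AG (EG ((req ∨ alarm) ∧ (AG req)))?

2

Sat(req ∨ alarm) = {s0, s1, s3, s4, s5, s6, s7}
AG req: greatest fixpoint, start Z0 = {s0, s3, s4, s5, s6, s7}, keep only states in Sat with every successor in Z. Z1 = {s0, s3, s4, s5}; Z2 = {s0, s3}; fixed.
Sat(AG req) = {s0, s3}
Sat((req ∨ alarm) ∧ (AG req)) = {s0, s3}
EG ((req ∨ alarm) ∧ (AG req)): greatest fixpoint, start Z0 = {s0, s3}, keep only states in Sat with some successor in Z. Already a fixed point.
Sat(EG ((req ∨ alarm) ∧ (AG req))) = {s0, s3}
AG (EG ((req ∨ alarm) ∧ (AG req))): greatest fixpoint, start Z0 = {s0, s3}, keep only states in Sat with every successor in Z. Already a fixed point.
Sat(AG (EG ((req ∨ alarm) ∧ (AG req)))) = {s0, s3}
|Sat(AG (EG ((req ∨ alarm) ∧ (AG req))))| = |{s0, s3}| = 2.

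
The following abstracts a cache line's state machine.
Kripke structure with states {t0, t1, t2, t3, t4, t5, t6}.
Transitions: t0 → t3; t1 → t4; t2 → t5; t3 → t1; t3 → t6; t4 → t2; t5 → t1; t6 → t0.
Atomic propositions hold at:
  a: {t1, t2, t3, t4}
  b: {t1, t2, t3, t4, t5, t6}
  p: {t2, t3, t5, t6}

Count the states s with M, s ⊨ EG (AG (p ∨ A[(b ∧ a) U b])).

Sat(b ∧ a) = {t1, t2, t3, t4}
A[(b ∧ a) U b]: least fixpoint, start Z0 = Sat(b) = {t1, t2, t3, t4, t5, t6}, add states in Sat(b ∧ a) with every successor in Z. Already a fixed point.
Sat(A[(b ∧ a) U b]) = {t1, t2, t3, t4, t5, t6}
Sat(p ∨ A[(b ∧ a) U b]) = {t1, t2, t3, t4, t5, t6}
AG (p ∨ A[(b ∧ a) U b]): greatest fixpoint, start Z0 = {t1, t2, t3, t4, t5, t6}, keep only states in Sat with every successor in Z. Z1 = {t1, t2, t3, t4, t5}; Z2 = {t1, t2, t4, t5}; fixed.
Sat(AG (p ∨ A[(b ∧ a) U b])) = {t1, t2, t4, t5}
EG (AG (p ∨ A[(b ∧ a) U b])): greatest fixpoint, start Z0 = {t1, t2, t4, t5}, keep only states in Sat with some successor in Z. Already a fixed point.
Sat(EG (AG (p ∨ A[(b ∧ a) U b]))) = {t1, t2, t4, t5}
|Sat(EG (AG (p ∨ A[(b ∧ a) U b])))| = |{t1, t2, t4, t5}| = 4.

4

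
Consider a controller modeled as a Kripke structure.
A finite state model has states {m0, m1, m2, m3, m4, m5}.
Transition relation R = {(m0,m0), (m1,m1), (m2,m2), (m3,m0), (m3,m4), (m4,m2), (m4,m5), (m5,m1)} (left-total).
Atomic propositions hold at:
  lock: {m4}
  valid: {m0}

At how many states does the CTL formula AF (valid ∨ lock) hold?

Sat(valid ∨ lock) = {m0, m4}
AF (valid ∨ lock): least fixpoint, start Z0 = {m0, m4}, add states with every successor in Z. Z1 = {m0, m3, m4}; fixed.
Sat(AF (valid ∨ lock)) = {m0, m3, m4}
|Sat(AF (valid ∨ lock))| = |{m0, m3, m4}| = 3.

3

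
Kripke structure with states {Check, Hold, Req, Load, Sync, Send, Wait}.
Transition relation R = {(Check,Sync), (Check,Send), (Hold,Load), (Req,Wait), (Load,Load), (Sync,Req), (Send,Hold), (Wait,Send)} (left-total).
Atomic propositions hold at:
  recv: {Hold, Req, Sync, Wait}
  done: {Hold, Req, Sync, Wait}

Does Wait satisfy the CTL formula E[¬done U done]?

Yes

Sat(¬done) = {Check, Load, Send}
E[¬done U done]: least fixpoint, start Z0 = Sat(done) = {Hold, Req, Sync, Wait}, add states in Sat(¬done) with some successor in Z. Z1 = {Check, Hold, Req, Sync, Send, Wait}; fixed.
Sat(E[¬done U done]) = {Check, Hold, Req, Sync, Send, Wait}
Wait ∈ Sat(E[¬done U done]) = {Check, Hold, Req, Sync, Send, Wait}, so the formula holds at Wait.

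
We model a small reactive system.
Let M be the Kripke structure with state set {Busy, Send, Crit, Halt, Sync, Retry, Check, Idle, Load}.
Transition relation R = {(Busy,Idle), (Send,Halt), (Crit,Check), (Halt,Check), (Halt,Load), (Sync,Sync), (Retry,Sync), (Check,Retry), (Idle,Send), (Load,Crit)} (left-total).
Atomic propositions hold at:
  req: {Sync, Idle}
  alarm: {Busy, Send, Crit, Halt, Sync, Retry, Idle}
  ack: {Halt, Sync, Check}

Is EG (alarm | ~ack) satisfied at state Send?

No

Sat(~ack) = {Busy, Send, Crit, Retry, Idle, Load}
Sat(alarm | ~ack) = {Busy, Send, Crit, Halt, Sync, Retry, Idle, Load}
EG (alarm | ~ack): greatest fixpoint, start Z0 = {Busy, Send, Crit, Halt, Sync, Retry, Idle, Load}, keep only states in Sat with some successor in Z. Z1 = {Busy, Send, Halt, Sync, Retry, Idle, Load}; Z2 = {Busy, Send, Halt, Sync, Retry, Idle}; Z3 = {Busy, Send, Sync, Retry, Idle}; Z4 = {Busy, Sync, Retry, Idle}; Z5 = {Busy, Sync, Retry}; Z6 = {Sync, Retry}; fixed.
Sat(EG (alarm | ~ack)) = {Sync, Retry}
Send ∉ Sat(EG (alarm | ~ack)) = {Sync, Retry}, so the formula does not hold at Send.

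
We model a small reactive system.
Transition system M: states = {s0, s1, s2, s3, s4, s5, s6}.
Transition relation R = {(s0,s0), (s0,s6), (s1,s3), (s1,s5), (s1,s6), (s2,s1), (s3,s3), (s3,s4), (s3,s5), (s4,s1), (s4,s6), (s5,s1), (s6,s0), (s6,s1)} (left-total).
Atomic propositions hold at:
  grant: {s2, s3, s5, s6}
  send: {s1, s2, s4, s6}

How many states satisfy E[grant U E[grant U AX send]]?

Sat(AX send) = {s : every successor in {s1, s2, s4, s6}} = {s2, s4, s5}
E[grant U AX send]: least fixpoint, start Z0 = Sat(AX send) = {s2, s4, s5}, add states in Sat(grant) with some successor in Z. Z1 = {s2, s3, s4, s5}; fixed.
Sat(E[grant U AX send]) = {s2, s3, s4, s5}
E[grant U E[grant U AX send]]: least fixpoint, start Z0 = Sat(E[grant U AX send]) = {s2, s3, s4, s5}, add states in Sat(grant) with some successor in Z. Already a fixed point.
Sat(E[grant U E[grant U AX send]]) = {s2, s3, s4, s5}
|Sat(E[grant U E[grant U AX send]])| = |{s2, s3, s4, s5}| = 4.

4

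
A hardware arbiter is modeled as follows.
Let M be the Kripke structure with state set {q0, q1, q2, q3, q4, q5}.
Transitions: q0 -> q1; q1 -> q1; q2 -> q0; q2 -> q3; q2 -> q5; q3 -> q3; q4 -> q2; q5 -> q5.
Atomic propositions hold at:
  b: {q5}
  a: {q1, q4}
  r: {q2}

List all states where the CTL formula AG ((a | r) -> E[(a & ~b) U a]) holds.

{q0, q1, q3, q5}

Sat(a | r) = {q1, q2, q4}
Sat(~b) = {q0, q1, q2, q3, q4}
Sat(a & ~b) = {q1, q4}
E[(a & ~b) U a]: least fixpoint, start Z0 = Sat(a) = {q1, q4}, add states in Sat(a & ~b) with some successor in Z. Already a fixed point.
Sat(E[(a & ~b) U a]) = {q1, q4}
Sat((a | r) -> E[(a & ~b) U a]) = {q0, q1, q3, q4, q5}
AG ((a | r) -> E[(a & ~b) U a]): greatest fixpoint, start Z0 = {q0, q1, q3, q4, q5}, keep only states in Sat with every successor in Z. Z1 = {q0, q1, q3, q5}; fixed.
Sat(AG ((a | r) -> E[(a & ~b) U a])) = {q0, q1, q3, q5}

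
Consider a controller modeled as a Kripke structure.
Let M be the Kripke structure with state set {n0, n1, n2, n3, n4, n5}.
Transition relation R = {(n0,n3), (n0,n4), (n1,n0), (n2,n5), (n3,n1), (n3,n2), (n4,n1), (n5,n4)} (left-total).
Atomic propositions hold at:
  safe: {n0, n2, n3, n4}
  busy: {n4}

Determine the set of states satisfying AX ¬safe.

{n2, n4}

Sat(¬safe) = {n1, n5}
Sat(AX ¬safe) = {s : every successor in {n1, n5}} = {n2, n4}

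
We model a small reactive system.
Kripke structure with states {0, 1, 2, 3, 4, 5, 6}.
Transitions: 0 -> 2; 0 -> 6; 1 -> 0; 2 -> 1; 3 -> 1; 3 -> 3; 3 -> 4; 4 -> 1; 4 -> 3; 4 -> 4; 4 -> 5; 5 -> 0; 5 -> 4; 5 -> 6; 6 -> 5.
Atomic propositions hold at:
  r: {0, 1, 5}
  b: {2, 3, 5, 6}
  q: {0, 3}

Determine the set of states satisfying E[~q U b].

{2, 3, 4, 5, 6}

Sat(~q) = {1, 2, 4, 5, 6}
E[~q U b]: least fixpoint, start Z0 = Sat(b) = {2, 3, 5, 6}, add states in Sat(~q) with some successor in Z. Z1 = {2, 3, 4, 5, 6}; fixed.
Sat(E[~q U b]) = {2, 3, 4, 5, 6}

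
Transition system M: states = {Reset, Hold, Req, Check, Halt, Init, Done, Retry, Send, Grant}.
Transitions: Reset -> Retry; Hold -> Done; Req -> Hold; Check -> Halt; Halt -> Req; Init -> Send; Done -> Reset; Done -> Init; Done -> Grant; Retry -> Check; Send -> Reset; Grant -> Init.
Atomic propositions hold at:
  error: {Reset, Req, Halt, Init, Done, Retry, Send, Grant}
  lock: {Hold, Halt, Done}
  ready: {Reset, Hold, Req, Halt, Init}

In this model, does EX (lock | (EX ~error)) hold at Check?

Sat(~error) = {Hold, Check}
Sat(EX ~error) = {s : some successor in {Hold, Check}} = {Req, Retry}
Sat(lock | (EX ~error)) = {Hold, Req, Halt, Done, Retry}
Sat(EX (lock | (EX ~error))) = {s : some successor in {Hold, Req, Halt, Done, Retry}} = {Reset, Hold, Req, Check, Halt}
Check ∈ Sat(EX (lock | (EX ~error))) = {Reset, Hold, Req, Check, Halt}, so the formula holds at Check.

Yes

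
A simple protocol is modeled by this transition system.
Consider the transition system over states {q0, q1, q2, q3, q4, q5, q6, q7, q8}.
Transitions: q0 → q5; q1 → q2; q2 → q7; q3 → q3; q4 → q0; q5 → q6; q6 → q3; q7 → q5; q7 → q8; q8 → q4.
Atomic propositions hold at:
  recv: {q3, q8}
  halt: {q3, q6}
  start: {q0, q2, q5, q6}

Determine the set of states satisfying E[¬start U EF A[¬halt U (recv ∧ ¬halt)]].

Sat(¬start) = {q1, q3, q4, q7, q8}
Sat(¬halt) = {q0, q1, q2, q4, q5, q7, q8}
Sat(recv ∧ ¬halt) = {q8}
A[¬halt U (recv ∧ ¬halt)]: least fixpoint, start Z0 = Sat((recv ∧ ¬halt)) = {q8}, add states in Sat(¬halt) with every successor in Z. Already a fixed point.
Sat(A[¬halt U (recv ∧ ¬halt)]) = {q8}
EF A[¬halt U (recv ∧ ¬halt)]: least fixpoint, start Z0 = {q8}, add states with some successor in Z. Z1 = {q7, q8}; Z2 = {q2, q7, q8}; Z3 = {q1, q2, q7, q8}; fixed.
Sat(EF A[¬halt U (recv ∧ ¬halt)]) = {q1, q2, q7, q8}
E[¬start U EF A[¬halt U (recv ∧ ¬halt)]]: least fixpoint, start Z0 = Sat(EF A[¬halt U (recv ∧ ¬halt)]) = {q1, q2, q7, q8}, add states in Sat(¬start) with some successor in Z. Already a fixed point.
Sat(E[¬start U EF A[¬halt U (recv ∧ ¬halt)]]) = {q1, q2, q7, q8}

{q1, q2, q7, q8}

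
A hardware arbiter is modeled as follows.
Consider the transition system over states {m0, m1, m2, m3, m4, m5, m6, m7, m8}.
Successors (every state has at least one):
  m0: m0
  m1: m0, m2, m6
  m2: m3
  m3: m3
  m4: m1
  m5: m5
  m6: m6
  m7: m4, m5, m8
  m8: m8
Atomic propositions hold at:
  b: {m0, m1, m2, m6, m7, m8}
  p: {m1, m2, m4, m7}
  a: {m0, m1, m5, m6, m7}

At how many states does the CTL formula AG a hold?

AG a: greatest fixpoint, start Z0 = {m0, m1, m5, m6, m7}, keep only states in Sat with every successor in Z. Z1 = {m0, m5, m6}; fixed.
Sat(AG a) = {m0, m5, m6}
|Sat(AG a)| = |{m0, m5, m6}| = 3.

3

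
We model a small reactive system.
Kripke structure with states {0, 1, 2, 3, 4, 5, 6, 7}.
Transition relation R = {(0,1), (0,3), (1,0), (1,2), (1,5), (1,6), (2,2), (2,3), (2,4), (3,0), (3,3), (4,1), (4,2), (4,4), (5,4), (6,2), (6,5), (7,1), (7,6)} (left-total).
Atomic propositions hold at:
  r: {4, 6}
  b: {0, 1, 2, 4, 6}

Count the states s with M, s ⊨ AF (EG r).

EG r: greatest fixpoint, start Z0 = {4, 6}, keep only states in Sat with some successor in Z. Z1 = {4}; fixed.
Sat(EG r) = {4}
AF (EG r): least fixpoint, start Z0 = {4}, add states with every successor in Z. Z1 = {4, 5}; fixed.
Sat(AF (EG r)) = {4, 5}
|Sat(AF (EG r))| = |{4, 5}| = 2.

2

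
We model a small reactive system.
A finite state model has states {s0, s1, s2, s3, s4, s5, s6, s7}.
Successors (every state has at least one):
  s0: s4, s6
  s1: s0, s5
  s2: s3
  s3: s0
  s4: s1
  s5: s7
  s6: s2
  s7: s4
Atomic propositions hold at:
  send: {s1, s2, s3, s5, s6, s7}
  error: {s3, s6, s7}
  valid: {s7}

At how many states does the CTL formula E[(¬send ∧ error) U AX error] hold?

Sat(¬send) = {s0, s4}
Sat(¬send ∧ error) = ∅
Sat(AX error) = {s : every successor in {s3, s6, s7}} = {s2, s5}
E[(¬send ∧ error) U AX error]: least fixpoint, start Z0 = Sat(AX error) = {s2, s5}, add states in Sat(¬send ∧ error) with some successor in Z. Already a fixed point.
Sat(E[(¬send ∧ error) U AX error]) = {s2, s5}
|Sat(E[(¬send ∧ error) U AX error])| = |{s2, s5}| = 2.

2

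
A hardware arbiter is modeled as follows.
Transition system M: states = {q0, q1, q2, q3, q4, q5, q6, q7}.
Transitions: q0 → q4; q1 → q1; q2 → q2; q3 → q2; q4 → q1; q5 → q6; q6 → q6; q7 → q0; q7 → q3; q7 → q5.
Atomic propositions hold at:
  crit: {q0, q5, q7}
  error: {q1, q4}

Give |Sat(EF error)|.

4

EF error: least fixpoint, start Z0 = {q1, q4}, add states with some successor in Z. Z1 = {q0, q1, q4}; Z2 = {q0, q1, q4, q7}; fixed.
Sat(EF error) = {q0, q1, q4, q7}
|Sat(EF error)| = |{q0, q1, q4, q7}| = 4.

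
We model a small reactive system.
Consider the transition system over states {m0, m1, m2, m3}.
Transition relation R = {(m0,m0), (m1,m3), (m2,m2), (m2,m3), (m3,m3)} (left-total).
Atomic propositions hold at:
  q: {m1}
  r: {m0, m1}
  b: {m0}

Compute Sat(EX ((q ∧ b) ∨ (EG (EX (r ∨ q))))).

Sat(q ∧ b) = ∅
Sat(r ∨ q) = {m0, m1}
Sat(EX (r ∨ q)) = {s : some successor in {m0, m1}} = {m0}
EG (EX (r ∨ q)): greatest fixpoint, start Z0 = {m0}, keep only states in Sat with some successor in Z. Already a fixed point.
Sat(EG (EX (r ∨ q))) = {m0}
Sat((q ∧ b) ∨ (EG (EX (r ∨ q)))) = {m0}
Sat(EX ((q ∧ b) ∨ (EG (EX (r ∨ q))))) = {s : some successor in {m0}} = {m0}

{m0}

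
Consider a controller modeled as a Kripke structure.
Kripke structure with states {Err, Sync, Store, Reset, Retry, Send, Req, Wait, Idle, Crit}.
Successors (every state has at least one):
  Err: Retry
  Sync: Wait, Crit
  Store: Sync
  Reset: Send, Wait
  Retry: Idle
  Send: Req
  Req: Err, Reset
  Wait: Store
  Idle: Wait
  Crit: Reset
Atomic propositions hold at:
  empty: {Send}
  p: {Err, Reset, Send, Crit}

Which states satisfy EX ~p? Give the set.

Sat(~p) = {Sync, Store, Retry, Req, Wait, Idle}
Sat(EX ~p) = {s : some successor in {Sync, Store, Retry, Req, Wait, Idle}} = {Err, Sync, Store, Reset, Retry, Send, Wait, Idle}

{Err, Sync, Store, Reset, Retry, Send, Wait, Idle}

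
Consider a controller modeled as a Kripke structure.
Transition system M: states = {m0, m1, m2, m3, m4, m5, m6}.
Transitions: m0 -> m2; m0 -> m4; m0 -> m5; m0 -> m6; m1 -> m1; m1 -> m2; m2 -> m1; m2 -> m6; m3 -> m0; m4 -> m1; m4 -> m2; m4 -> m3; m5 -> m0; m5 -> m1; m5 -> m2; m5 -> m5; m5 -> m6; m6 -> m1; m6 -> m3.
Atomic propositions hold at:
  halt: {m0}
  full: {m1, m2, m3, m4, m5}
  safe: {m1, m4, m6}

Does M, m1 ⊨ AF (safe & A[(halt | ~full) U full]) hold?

Sat(~full) = {m0, m6}
Sat(halt | ~full) = {m0, m6}
A[(halt | ~full) U full]: least fixpoint, start Z0 = Sat(full) = {m1, m2, m3, m4, m5}, add states in Sat(halt | ~full) with every successor in Z. Z1 = {m1, m2, m3, m4, m5, m6}; Z2 = {m0, m1, m2, m3, m4, m5, m6}; fixed.
Sat(A[(halt | ~full) U full]) = {m0, m1, m2, m3, m4, m5, m6}
Sat(safe & A[(halt | ~full) U full]) = {m1, m4, m6}
AF (safe & A[(halt | ~full) U full]): least fixpoint, start Z0 = {m1, m4, m6}, add states with every successor in Z. Z1 = {m1, m2, m4, m6}; fixed.
Sat(AF (safe & A[(halt | ~full) U full])) = {m1, m2, m4, m6}
m1 ∈ Sat(AF (safe & A[(halt | ~full) U full])) = {m1, m2, m4, m6}, so the formula holds at m1.

Yes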